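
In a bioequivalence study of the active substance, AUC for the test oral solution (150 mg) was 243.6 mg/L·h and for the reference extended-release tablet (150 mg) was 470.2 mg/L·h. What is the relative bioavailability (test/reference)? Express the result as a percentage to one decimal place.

F_rel = 51.8%

F_rel = (AUC_test/D_test) / (AUC_ref/D_ref)
      = (243.6/150) / (470.2/150)
      = 1.624 / 3.13467 = 0.5181 = 51.81%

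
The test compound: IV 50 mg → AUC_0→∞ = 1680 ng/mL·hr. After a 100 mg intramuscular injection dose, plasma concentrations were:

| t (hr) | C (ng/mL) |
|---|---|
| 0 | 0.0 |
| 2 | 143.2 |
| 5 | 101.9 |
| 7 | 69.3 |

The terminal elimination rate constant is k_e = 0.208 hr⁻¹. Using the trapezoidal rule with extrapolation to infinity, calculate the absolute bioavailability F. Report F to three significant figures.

F = 0.302

Trapezoidal AUC_0→7 (intramuscular injection):
  [0→2]: (0.0+143.2)/2 × 2 = 143.2
  [2→5]: (143.2+101.9)/2 × 3 = 367.65
  [5→7]: (101.9+69.3)/2 × 2 = 171.2
  Sum = 682.05 ng/mL·hr
Tail: C_last/k_e = 69.3/0.208 = 333.173
AUC_0→∞ (intramuscular injection) = 682.05 + 333.173 = 1015.223 ng/mL·hr
F = (AUC_ev/D_ev)/(AUC_iv/D_iv) = (1015.223/100)/(1680/50) = 10.15223/33.6 = 0.3021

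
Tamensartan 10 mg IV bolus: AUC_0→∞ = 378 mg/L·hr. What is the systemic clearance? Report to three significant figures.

CL = Dose_iv / AUC_0→∞
   = 10 / 378 = 0.026455 L/hr

CL = 0.0265 L/hr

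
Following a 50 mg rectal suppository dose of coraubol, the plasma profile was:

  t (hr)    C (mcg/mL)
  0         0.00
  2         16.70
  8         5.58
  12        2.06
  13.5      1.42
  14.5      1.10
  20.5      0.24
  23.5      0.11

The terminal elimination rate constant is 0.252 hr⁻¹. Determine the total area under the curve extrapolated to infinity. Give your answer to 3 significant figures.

Trapezoidal AUC_0→23.5:
  [0→2]: (0.00+16.70)/2 × 2 = 16.7
  [2→8]: (16.70+5.58)/2 × 6 = 66.84
  [8→12]: (5.58+2.06)/2 × 4 = 15.28
  [12→13.5]: (2.06+1.42)/2 × 1.5 = 2.61
  [13.5→14.5]: (1.42+1.10)/2 × 1 = 1.26
  [14.5→20.5]: (1.10+0.24)/2 × 6 = 4.02
  [20.5→23.5]: (0.24+0.11)/2 × 3 = 0.525
  Sum = 107.235 mcg/mL·hr
Extrapolated tail: C_last / k_e = 0.11 / 0.252 = 0.437
AUC_0→∞ = 107.235 + 0.437 = 107.672 mcg/mL·hr

AUC = 108 mcg/mL·hr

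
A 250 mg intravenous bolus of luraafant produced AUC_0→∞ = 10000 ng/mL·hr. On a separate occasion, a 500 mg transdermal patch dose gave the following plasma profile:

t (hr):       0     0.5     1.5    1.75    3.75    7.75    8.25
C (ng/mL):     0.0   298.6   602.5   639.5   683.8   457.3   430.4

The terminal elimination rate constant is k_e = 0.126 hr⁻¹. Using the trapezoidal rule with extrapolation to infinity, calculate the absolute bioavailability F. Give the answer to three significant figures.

Trapezoidal AUC_0→8.25 (transdermal patch):
  [0→0.5]: (0.0+298.6)/2 × 0.5 = 74.65
  [0.5→1.5]: (298.6+602.5)/2 × 1 = 450.55
  [1.5→1.75]: (602.5+639.5)/2 × 0.25 = 155.25
  [1.75→3.75]: (639.5+683.8)/2 × 2 = 1323.3
  [3.75→7.75]: (683.8+457.3)/2 × 4 = 2282.2
  [7.75→8.25]: (457.3+430.4)/2 × 0.5 = 221.925
  Sum = 4507.875 ng/mL·hr
Tail: C_last/k_e = 430.4/0.126 = 3415.873
AUC_0→∞ (transdermal patch) = 4507.875 + 3415.873 = 7923.748 ng/mL·hr
F = (AUC_ev/D_ev)/(AUC_iv/D_iv) = (7923.748/500)/(10000/250) = 15.847496/40 = 0.3962

F = 0.396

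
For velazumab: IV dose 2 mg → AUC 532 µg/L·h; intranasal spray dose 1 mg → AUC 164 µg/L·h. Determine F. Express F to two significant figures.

F = 0.62

F = (AUC_ev / D_ev) / (AUC_iv / D_iv)
  = (164/1) / (532/2)
  = 164 / 266 = 0.6165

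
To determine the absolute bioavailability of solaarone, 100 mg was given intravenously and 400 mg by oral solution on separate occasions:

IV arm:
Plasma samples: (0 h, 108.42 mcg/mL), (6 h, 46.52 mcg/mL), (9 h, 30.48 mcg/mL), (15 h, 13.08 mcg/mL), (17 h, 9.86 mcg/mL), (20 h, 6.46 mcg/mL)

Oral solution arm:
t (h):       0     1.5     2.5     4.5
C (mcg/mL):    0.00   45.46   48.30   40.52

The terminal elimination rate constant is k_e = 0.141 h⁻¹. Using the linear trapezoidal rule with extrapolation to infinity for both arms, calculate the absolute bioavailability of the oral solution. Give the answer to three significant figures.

F = 0.142

Trapezoidal AUC_0→20 (IV):
  [0→6]: (108.42+46.52)/2 × 6 = 464.82
  [6→9]: (46.52+30.48)/2 × 3 = 115.5
  [9→15]: (30.48+13.08)/2 × 6 = 130.68
  [15→17]: (13.08+9.86)/2 × 2 = 22.94
  [17→20]: (9.86+6.46)/2 × 3 = 24.48
  Sum = 758.42 mcg/mL·h
IV tail: 6.46/0.141 = 45.816; AUC_iv,0→∞ = 758.42 + 45.816 = 804.236 mcg/mL·h
Trapezoidal AUC_0→4.5 (oral solution):
  [0→1.5]: (0.00+45.46)/2 × 1.5 = 34.095
  [1.5→2.5]: (45.46+48.30)/2 × 1 = 46.88
  [2.5→4.5]: (48.30+40.52)/2 × 2 = 88.82
  Sum = 169.795 mcg/mL·h
oral solution tail: 40.52/0.141 = 287.376; AUC_ev,0→∞ = 169.795 + 287.376 = 457.171 mcg/mL·h
F = (AUC_ev/D_ev)/(AUC_iv/D_iv) = (457.171/400)/(804.236/100) = 1.1429275/8.04236 = 0.1421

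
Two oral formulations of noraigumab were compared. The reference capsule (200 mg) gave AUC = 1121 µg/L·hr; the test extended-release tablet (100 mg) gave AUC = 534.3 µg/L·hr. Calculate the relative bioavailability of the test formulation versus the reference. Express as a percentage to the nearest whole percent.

F_rel = (AUC_test/D_test) / (AUC_ref/D_ref)
      = (534.3/100) / (1121/200)
      = 5.343 / 5.605 = 0.9533 = 95.33%

F_rel = 95%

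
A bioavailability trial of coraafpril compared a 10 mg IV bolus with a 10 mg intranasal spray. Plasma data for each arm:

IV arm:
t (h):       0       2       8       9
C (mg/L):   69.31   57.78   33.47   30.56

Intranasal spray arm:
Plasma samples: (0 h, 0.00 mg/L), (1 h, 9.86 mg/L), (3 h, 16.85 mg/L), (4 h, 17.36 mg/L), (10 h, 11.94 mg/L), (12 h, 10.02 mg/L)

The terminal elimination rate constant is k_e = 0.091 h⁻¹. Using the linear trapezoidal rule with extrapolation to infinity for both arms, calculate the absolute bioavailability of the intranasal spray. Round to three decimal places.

Trapezoidal AUC_0→9 (IV):
  [0→2]: (69.31+57.78)/2 × 2 = 127.09
  [2→8]: (57.78+33.47)/2 × 6 = 273.75
  [8→9]: (33.47+30.56)/2 × 1 = 32.015
  Sum = 432.855 mg/L·h
IV tail: 30.56/0.091 = 335.824; AUC_iv,0→∞ = 432.855 + 335.824 = 768.679 mg/L·h
Trapezoidal AUC_0→12 (intranasal spray):
  [0→1]: (0.00+9.86)/2 × 1 = 4.93
  [1→3]: (9.86+16.85)/2 × 2 = 26.71
  [3→4]: (16.85+17.36)/2 × 1 = 17.105
  [4→10]: (17.36+11.94)/2 × 6 = 87.9
  [10→12]: (11.94+10.02)/2 × 2 = 21.96
  Sum = 158.605 mg/L·h
intranasal spray tail: 10.02/0.091 = 110.110; AUC_ev,0→∞ = 158.605 + 110.110 = 268.715 mg/L·h
F = (AUC_ev/D_ev)/(AUC_iv/D_iv) = (268.715/10)/(768.679/10) = 26.8715/76.8679 = 0.3496

F = 0.350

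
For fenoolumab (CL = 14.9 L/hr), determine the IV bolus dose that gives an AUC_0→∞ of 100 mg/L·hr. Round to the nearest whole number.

Dose = 1490 mg

Dose_iv = CL × AUC_0→∞
     = 14.9 × 100 = 1490 mg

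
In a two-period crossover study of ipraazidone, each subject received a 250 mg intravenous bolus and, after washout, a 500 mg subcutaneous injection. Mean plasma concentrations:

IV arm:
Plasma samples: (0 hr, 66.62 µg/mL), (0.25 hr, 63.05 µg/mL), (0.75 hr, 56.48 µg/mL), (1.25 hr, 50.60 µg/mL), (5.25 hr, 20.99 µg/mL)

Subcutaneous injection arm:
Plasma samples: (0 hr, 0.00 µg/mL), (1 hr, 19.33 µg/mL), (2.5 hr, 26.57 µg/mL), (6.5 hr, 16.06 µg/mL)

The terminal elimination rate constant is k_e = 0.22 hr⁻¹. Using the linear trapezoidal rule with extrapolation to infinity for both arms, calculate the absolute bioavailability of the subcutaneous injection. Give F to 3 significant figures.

F = 0.325

Trapezoidal AUC_0→5.25 (IV):
  [0→0.25]: (66.62+63.05)/2 × 0.25 = 16.20875
  [0.25→0.75]: (63.05+56.48)/2 × 0.5 = 29.8825
  [0.75→1.25]: (56.48+50.60)/2 × 0.5 = 26.77
  [1.25→5.25]: (50.60+20.99)/2 × 4 = 143.18
  Sum = 216.04125 µg/mL·hr
IV tail: 20.99/0.22 = 95.409; AUC_iv,0→∞ = 216.04125 + 95.409 = 311.45025 µg/mL·hr
Trapezoidal AUC_0→6.5 (subcutaneous injection):
  [0→1]: (0.00+19.33)/2 × 1 = 9.665
  [1→2.5]: (19.33+26.57)/2 × 1.5 = 34.425
  [2.5→6.5]: (26.57+16.06)/2 × 4 = 85.26
  Sum = 129.35 µg/mL·hr
subcutaneous injection tail: 16.06/0.22 = 73.000; AUC_ev,0→∞ = 129.35 + 73.000 = 202.35 µg/mL·hr
F = (AUC_ev/D_ev)/(AUC_iv/D_iv) = (202.35/500)/(311.45025/250) = 0.4047/1.245801 = 0.3249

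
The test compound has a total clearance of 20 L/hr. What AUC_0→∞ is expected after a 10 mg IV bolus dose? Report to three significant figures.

AUC = 0.500 mg/L·hr

AUC_0→∞ = Dose_iv / CL
        = 10 / 20 = 0.5 mg/L·hr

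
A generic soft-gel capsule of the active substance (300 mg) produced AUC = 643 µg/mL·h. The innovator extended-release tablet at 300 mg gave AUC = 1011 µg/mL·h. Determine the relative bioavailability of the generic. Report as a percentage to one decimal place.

F_rel = (AUC_test/D_test) / (AUC_ref/D_ref)
      = (643/300) / (1011/300)
      = 2.14333 / 3.37 = 0.6360 = 63.60%

F_rel = 63.6%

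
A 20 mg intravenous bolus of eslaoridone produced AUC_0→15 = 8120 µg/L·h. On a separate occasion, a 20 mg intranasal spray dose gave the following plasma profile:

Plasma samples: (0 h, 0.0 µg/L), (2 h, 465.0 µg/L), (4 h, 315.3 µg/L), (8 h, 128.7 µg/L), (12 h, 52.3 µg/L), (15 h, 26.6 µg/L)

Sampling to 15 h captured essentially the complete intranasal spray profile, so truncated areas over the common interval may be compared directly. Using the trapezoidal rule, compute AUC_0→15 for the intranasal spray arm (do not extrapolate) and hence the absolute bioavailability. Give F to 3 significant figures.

Trapezoidal AUC_0→15 (intranasal spray):
  [0→2]: (0.0+465.0)/2 × 2 = 465.0
  [2→4]: (465.0+315.3)/2 × 2 = 780.3
  [4→8]: (315.3+128.7)/2 × 4 = 888.0
  [8→12]: (128.7+52.3)/2 × 4 = 362.0
  [12→15]: (52.3+26.6)/2 × 3 = 118.35
  Sum = 2613.65 µg/L·h
F = (AUC_ev/D_ev)/(AUC_iv/D_iv) = (2613.65/20)/(8120/20) = 130.6825/406 = 0.3219

F = 0.322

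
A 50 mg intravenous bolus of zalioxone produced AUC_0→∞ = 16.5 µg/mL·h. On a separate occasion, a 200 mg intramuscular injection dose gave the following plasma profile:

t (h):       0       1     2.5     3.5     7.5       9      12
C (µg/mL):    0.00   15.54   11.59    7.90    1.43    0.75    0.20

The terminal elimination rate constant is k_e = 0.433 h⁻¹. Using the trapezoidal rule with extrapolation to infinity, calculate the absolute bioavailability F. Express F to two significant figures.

F = 0.91

Trapezoidal AUC_0→12 (intramuscular injection):
  [0→1]: (0.00+15.54)/2 × 1 = 7.77
  [1→2.5]: (15.54+11.59)/2 × 1.5 = 20.3475
  [2.5→3.5]: (11.59+7.90)/2 × 1 = 9.745
  [3.5→7.5]: (7.90+1.43)/2 × 4 = 18.66
  [7.5→9]: (1.43+0.75)/2 × 1.5 = 1.635
  [9→12]: (0.75+0.20)/2 × 3 = 1.425
  Sum = 59.5825 µg/mL·h
Tail: C_last/k_e = 0.20/0.433 = 0.462
AUC_0→∞ (intramuscular injection) = 59.5825 + 0.462 = 60.0445 µg/mL·h
F = (AUC_ev/D_ev)/(AUC_iv/D_iv) = (60.0445/200)/(16.5/50) = 0.3002225/0.33 = 0.9098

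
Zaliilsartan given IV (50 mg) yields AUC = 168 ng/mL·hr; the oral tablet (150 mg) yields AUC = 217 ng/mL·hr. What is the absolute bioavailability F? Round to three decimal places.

F = (AUC_ev / D_ev) / (AUC_iv / D_iv)
  = (217/150) / (168/50)
  = 1.44667 / 3.36 = 0.4306

F = 0.431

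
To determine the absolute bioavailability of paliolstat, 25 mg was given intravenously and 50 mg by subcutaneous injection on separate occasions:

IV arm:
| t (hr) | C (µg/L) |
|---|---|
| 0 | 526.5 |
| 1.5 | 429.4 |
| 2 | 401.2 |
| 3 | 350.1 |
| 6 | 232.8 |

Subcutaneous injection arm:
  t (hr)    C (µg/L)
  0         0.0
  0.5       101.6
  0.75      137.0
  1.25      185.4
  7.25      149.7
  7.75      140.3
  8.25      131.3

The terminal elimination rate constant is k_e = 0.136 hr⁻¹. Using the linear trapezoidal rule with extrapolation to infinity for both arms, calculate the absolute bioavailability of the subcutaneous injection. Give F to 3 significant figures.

Trapezoidal AUC_0→6 (IV):
  [0→1.5]: (526.5+429.4)/2 × 1.5 = 716.925
  [1.5→2]: (429.4+401.2)/2 × 0.5 = 207.65
  [2→3]: (401.2+350.1)/2 × 1 = 375.65
  [3→6]: (350.1+232.8)/2 × 3 = 874.35
  Sum = 2174.575 µg/L·hr
IV tail: 232.8/0.136 = 1711.765; AUC_iv,0→∞ = 2174.575 + 1711.765 = 3886.34 µg/L·hr
Trapezoidal AUC_0→8.25 (subcutaneous injection):
  [0→0.5]: (0.0+101.6)/2 × 0.5 = 25.4
  [0.5→0.75]: (101.6+137.0)/2 × 0.25 = 29.825
  [0.75→1.25]: (137.0+185.4)/2 × 0.5 = 80.6
  [1.25→7.25]: (185.4+149.7)/2 × 6 = 1005.3
  [7.25→7.75]: (149.7+140.3)/2 × 0.5 = 72.5
  [7.75→8.25]: (140.3+131.3)/2 × 0.5 = 67.9
  Sum = 1281.525 µg/L·hr
subcutaneous injection tail: 131.3/0.136 = 965.441; AUC_ev,0→∞ = 1281.525 + 965.441 = 2246.966 µg/L·hr
F = (AUC_ev/D_ev)/(AUC_iv/D_iv) = (2246.966/50)/(3886.34/25) = 44.93932/155.4536 = 0.2891

F = 0.289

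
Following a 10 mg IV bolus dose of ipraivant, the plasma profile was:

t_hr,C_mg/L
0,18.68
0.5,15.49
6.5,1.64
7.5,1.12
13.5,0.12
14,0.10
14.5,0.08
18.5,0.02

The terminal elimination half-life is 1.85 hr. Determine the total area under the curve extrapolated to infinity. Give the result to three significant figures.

Trapezoidal AUC_0→18.5:
  [0→0.5]: (18.68+15.49)/2 × 0.5 = 8.5425
  [0.5→6.5]: (15.49+1.64)/2 × 6 = 51.39
  [6.5→7.5]: (1.64+1.12)/2 × 1 = 1.38
  [7.5→13.5]: (1.12+0.12)/2 × 6 = 3.72
  [13.5→14]: (0.12+0.10)/2 × 0.5 = 0.055
  [14→14.5]: (0.10+0.08)/2 × 0.5 = 0.045
  [14.5→18.5]: (0.08+0.02)/2 × 4 = 0.2
  Sum = 65.3325 mg/L·hr
k_e = ln2 / t½ = 0.693147 / 1.85 = 0.3747 hr^-1
Extrapolated tail: C_last / k_e = 0.02 / 0.3747 = 0.053
AUC_0→∞ = 65.3325 + 0.053 = 65.3855 mg/L·hr

AUC = 65.4 mg/L·hr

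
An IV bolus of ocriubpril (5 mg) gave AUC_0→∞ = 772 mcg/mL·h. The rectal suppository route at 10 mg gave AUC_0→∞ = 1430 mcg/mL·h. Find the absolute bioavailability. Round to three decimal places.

F = (AUC_ev / D_ev) / (AUC_iv / D_iv)
  = (1430/10) / (772/5)
  = 143 / 154.4 = 0.9262

F = 0.926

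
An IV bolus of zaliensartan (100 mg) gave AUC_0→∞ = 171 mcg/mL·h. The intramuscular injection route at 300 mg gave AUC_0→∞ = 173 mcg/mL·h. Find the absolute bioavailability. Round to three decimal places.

F = (AUC_ev / D_ev) / (AUC_iv / D_iv)
  = (173/300) / (171/100)
  = 0.576667 / 1.71 = 0.3372

F = 0.337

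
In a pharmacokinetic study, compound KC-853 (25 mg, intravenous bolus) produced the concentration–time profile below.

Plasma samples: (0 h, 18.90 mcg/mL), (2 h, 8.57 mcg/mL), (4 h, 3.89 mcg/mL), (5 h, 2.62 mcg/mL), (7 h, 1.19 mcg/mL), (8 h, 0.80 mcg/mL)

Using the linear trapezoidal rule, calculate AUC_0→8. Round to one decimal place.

Trapezoidal AUC_0→8:
  [0→2]: (18.90+8.57)/2 × 2 = 27.47
  [2→4]: (8.57+3.89)/2 × 2 = 12.46
  [4→5]: (3.89+2.62)/2 × 1 = 3.255
  [5→7]: (2.62+1.19)/2 × 2 = 3.81
  [7→8]: (1.19+0.80)/2 × 1 = 0.995
  Sum = 47.99 mcg/mL·h

AUC = 48.0 mcg/mL·h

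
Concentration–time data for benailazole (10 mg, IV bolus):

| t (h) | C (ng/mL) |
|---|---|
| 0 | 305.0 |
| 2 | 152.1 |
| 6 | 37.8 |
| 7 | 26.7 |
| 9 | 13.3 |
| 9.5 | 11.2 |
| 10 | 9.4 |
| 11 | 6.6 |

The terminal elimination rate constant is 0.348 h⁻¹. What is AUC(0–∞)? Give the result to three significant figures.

AUC = 947 ng/mL·h

Trapezoidal AUC_0→11:
  [0→2]: (305.0+152.1)/2 × 2 = 457.1
  [2→6]: (152.1+37.8)/2 × 4 = 379.8
  [6→7]: (37.8+26.7)/2 × 1 = 32.25
  [7→9]: (26.7+13.3)/2 × 2 = 40.0
  [9→9.5]: (13.3+11.2)/2 × 0.5 = 6.125
  [9.5→10]: (11.2+9.4)/2 × 0.5 = 5.15
  [10→11]: (9.4+6.6)/2 × 1 = 8.0
  Sum = 928.425 ng/mL·h
Extrapolated tail: C_last / k_e = 6.6 / 0.348 = 18.966
AUC_0→∞ = 928.425 + 18.966 = 947.391 ng/mL·h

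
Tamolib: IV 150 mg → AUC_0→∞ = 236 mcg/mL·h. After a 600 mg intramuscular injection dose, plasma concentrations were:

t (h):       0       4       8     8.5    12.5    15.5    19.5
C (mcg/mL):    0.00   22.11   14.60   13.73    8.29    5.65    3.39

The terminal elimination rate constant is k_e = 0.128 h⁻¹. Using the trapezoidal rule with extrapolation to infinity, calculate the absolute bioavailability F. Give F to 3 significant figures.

Trapezoidal AUC_0→19.5 (intramuscular injection):
  [0→4]: (0.00+22.11)/2 × 4 = 44.22
  [4→8]: (22.11+14.60)/2 × 4 = 73.42
  [8→8.5]: (14.60+13.73)/2 × 0.5 = 7.0825
  [8.5→12.5]: (13.73+8.29)/2 × 4 = 44.04
  [12.5→15.5]: (8.29+5.65)/2 × 3 = 20.91
  [15.5→19.5]: (5.65+3.39)/2 × 4 = 18.08
  Sum = 207.7525 mcg/mL·h
Tail: C_last/k_e = 3.39/0.128 = 26.484
AUC_0→∞ (intramuscular injection) = 207.7525 + 26.484 = 234.2365 mcg/mL·h
F = (AUC_ev/D_ev)/(AUC_iv/D_iv) = (234.2365/600)/(236/150) = 0.390394/1.57333 = 0.2481

F = 0.248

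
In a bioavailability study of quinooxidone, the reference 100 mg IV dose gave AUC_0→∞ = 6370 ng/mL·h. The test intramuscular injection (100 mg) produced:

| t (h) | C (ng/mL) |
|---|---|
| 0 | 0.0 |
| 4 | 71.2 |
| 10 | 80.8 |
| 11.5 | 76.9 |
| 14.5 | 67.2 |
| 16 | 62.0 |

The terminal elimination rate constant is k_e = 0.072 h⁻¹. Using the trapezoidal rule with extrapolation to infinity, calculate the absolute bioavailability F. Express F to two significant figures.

F = 0.30

Trapezoidal AUC_0→16 (intramuscular injection):
  [0→4]: (0.0+71.2)/2 × 4 = 142.4
  [4→10]: (71.2+80.8)/2 × 6 = 456.0
  [10→11.5]: (80.8+76.9)/2 × 1.5 = 118.275
  [11.5→14.5]: (76.9+67.2)/2 × 3 = 216.15
  [14.5→16]: (67.2+62.0)/2 × 1.5 = 96.9
  Sum = 1029.725 ng/mL·h
Tail: C_last/k_e = 62.0/0.072 = 861.111
AUC_0→∞ (intramuscular injection) = 1029.725 + 861.111 = 1890.836 ng/mL·h
F = (AUC_ev/D_ev)/(AUC_iv/D_iv) = (1890.836/100)/(6370/100) = 18.90836/63.7 = 0.2968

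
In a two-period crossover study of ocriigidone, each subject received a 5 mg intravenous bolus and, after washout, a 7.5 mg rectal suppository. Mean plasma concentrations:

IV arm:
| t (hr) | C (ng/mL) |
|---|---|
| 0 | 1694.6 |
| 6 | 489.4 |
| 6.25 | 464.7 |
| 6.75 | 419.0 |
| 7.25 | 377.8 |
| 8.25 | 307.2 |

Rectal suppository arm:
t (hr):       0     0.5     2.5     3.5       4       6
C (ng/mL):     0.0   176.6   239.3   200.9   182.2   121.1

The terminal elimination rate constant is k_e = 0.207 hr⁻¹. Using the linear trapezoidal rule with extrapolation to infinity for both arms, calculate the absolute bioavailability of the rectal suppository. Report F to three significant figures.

Trapezoidal AUC_0→8.25 (IV):
  [0→6]: (1694.6+489.4)/2 × 6 = 6552.0
  [6→6.25]: (489.4+464.7)/2 × 0.25 = 119.2625
  [6.25→6.75]: (464.7+419.0)/2 × 0.5 = 220.925
  [6.75→7.25]: (419.0+377.8)/2 × 0.5 = 199.2
  [7.25→8.25]: (377.8+307.2)/2 × 1 = 342.5
  Sum = 7433.8875 ng/mL·hr
IV tail: 307.2/0.207 = 1484.058; AUC_iv,0→∞ = 7433.8875 + 1484.058 = 8917.9455 ng/mL·hr
Trapezoidal AUC_0→6 (rectal suppository):
  [0→0.5]: (0.0+176.6)/2 × 0.5 = 44.15
  [0.5→2.5]: (176.6+239.3)/2 × 2 = 415.9
  [2.5→3.5]: (239.3+200.9)/2 × 1 = 220.1
  [3.5→4]: (200.9+182.2)/2 × 0.5 = 95.775
  [4→6]: (182.2+121.1)/2 × 2 = 303.3
  Sum = 1079.225 ng/mL·hr
rectal suppository tail: 121.1/0.207 = 585.024; AUC_ev,0→∞ = 1079.225 + 585.024 = 1664.249 ng/mL·hr
F = (AUC_ev/D_ev)/(AUC_iv/D_iv) = (1664.249/7.5)/(8917.9455/5) = 221.9/1783.5891 = 0.1244

F = 0.124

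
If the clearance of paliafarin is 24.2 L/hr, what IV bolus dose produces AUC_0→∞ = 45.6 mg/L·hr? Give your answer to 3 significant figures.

Dose = 1100 mg

Dose_iv = CL × AUC_0→∞
     = 24.2 × 45.6 = 1103.52 mg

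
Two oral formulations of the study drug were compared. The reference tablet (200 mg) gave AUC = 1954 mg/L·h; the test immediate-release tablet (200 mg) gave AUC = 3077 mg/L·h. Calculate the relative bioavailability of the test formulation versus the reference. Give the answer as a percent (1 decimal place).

F_rel = 157.5%

F_rel = (AUC_test/D_test) / (AUC_ref/D_ref)
      = (3077/200) / (1954/200)
      = 15.385 / 9.77 = 1.5747 = 157.47%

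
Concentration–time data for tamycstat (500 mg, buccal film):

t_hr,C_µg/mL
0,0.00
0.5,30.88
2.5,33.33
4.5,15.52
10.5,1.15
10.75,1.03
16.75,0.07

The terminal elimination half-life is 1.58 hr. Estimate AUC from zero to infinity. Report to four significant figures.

Trapezoidal AUC_0→16.75:
  [0→0.5]: (0.00+30.88)/2 × 0.5 = 7.72
  [0.5→2.5]: (30.88+33.33)/2 × 2 = 64.21
  [2.5→4.5]: (33.33+15.52)/2 × 2 = 48.85
  [4.5→10.5]: (15.52+1.15)/2 × 6 = 50.01
  [10.5→10.75]: (1.15+1.03)/2 × 0.25 = 0.2725
  [10.75→16.75]: (1.03+0.07)/2 × 6 = 3.3
  Sum = 174.3625 µg/mL·hr
k_e = ln2 / t½ = 0.693147 / 1.58 = 0.4387 hr^-1
Extrapolated tail: C_last / k_e = 0.07 / 0.4387 = 0.160
AUC_0→∞ = 174.3625 + 0.160 = 174.5225 µg/mL·hr

AUC = 174.5 µg/mL·hr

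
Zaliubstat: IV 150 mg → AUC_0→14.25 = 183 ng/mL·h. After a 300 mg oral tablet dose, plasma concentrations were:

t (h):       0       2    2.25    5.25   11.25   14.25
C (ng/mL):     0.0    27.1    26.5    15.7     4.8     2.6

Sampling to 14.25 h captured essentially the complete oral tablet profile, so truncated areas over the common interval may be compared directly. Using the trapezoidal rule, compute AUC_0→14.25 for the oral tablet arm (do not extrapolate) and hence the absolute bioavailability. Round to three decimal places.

Trapezoidal AUC_0→14.25 (oral tablet):
  [0→2]: (0.0+27.1)/2 × 2 = 27.1
  [2→2.25]: (27.1+26.5)/2 × 0.25 = 6.7
  [2.25→5.25]: (26.5+15.7)/2 × 3 = 63.3
  [5.25→11.25]: (15.7+4.8)/2 × 6 = 61.5
  [11.25→14.25]: (4.8+2.6)/2 × 3 = 11.1
  Sum = 169.7 ng/mL·h
F = (AUC_ev/D_ev)/(AUC_iv/D_iv) = (169.7/300)/(183/150) = 0.565667/1.22 = 0.4637

F = 0.464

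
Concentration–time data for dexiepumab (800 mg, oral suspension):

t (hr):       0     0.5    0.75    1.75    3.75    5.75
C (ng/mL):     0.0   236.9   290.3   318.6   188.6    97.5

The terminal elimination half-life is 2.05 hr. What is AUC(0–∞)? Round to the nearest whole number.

AUC = 1511 ng/mL·hr

Trapezoidal AUC_0→5.75:
  [0→0.5]: (0.0+236.9)/2 × 0.5 = 59.225
  [0.5→0.75]: (236.9+290.3)/2 × 0.25 = 65.9
  [0.75→1.75]: (290.3+318.6)/2 × 1 = 304.45
  [1.75→3.75]: (318.6+188.6)/2 × 2 = 507.2
  [3.75→5.75]: (188.6+97.5)/2 × 2 = 286.1
  Sum = 1222.875 ng/mL·hr
k_e = ln2 / t½ = 0.693147 / 2.05 = 0.3381 hr^-1
Extrapolated tail: C_last / k_e = 97.5 / 0.3381 = 288.376
AUC_0→∞ = 1222.875 + 288.376 = 1511.251 ng/mL·hr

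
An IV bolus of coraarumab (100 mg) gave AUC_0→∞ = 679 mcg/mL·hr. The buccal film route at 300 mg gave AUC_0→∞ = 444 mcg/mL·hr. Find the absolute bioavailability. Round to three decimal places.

F = (AUC_ev / D_ev) / (AUC_iv / D_iv)
  = (444/300) / (679/100)
  = 1.48 / 6.79 = 0.2180

F = 0.218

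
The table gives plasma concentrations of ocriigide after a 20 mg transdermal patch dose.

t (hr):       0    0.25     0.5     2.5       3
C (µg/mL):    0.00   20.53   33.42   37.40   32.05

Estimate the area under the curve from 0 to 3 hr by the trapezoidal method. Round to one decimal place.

AUC = 97.5 µg/mL·hr

Trapezoidal AUC_0→3:
  [0→0.25]: (0.00+20.53)/2 × 0.25 = 2.56625
  [0.25→0.5]: (20.53+33.42)/2 × 0.25 = 6.74375
  [0.5→2.5]: (33.42+37.40)/2 × 2 = 70.82
  [2.5→3]: (37.40+32.05)/2 × 0.5 = 17.3625
  Sum = 97.4925 µg/mL·hr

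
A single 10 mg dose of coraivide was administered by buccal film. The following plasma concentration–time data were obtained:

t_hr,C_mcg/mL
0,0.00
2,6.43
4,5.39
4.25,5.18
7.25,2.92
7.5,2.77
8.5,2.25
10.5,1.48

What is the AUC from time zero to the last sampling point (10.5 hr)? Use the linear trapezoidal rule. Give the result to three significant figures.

AUC = 38.7 mcg/mL·hr

Trapezoidal AUC_0→10.5:
  [0→2]: (0.00+6.43)/2 × 2 = 6.43
  [2→4]: (6.43+5.39)/2 × 2 = 11.82
  [4→4.25]: (5.39+5.18)/2 × 0.25 = 1.32125
  [4.25→7.25]: (5.18+2.92)/2 × 3 = 12.15
  [7.25→7.5]: (2.92+2.77)/2 × 0.25 = 0.71125
  [7.5→8.5]: (2.77+2.25)/2 × 1 = 2.51
  [8.5→10.5]: (2.25+1.48)/2 × 2 = 3.73
  Sum = 38.6725 mcg/mL·hr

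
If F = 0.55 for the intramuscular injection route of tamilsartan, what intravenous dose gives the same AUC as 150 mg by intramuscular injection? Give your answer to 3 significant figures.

Systemic exposure from an extravascular dose = F × D_ev, so the equivalent IV dose is F × D_ev.
D_iv = F × D_ev = 0.55 × 150 = 82.5 mg

D_iv = 82.5 mg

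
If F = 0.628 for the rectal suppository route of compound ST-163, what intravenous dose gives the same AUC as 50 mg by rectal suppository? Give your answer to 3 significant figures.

Systemic exposure from an extravascular dose = F × D_ev, so the equivalent IV dose is F × D_ev.
D_iv = F × D_ev = 0.628 × 50 = 31.4 mg

D_iv = 31.4 mg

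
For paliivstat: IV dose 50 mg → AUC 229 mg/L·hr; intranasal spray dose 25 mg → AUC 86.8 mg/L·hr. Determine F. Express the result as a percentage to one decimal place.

F = 75.8%

F = (AUC_ev / D_ev) / (AUC_iv / D_iv)
  = (86.8/25) / (229/50)
  = 3.472 / 4.58 = 0.7581
  = 75.81%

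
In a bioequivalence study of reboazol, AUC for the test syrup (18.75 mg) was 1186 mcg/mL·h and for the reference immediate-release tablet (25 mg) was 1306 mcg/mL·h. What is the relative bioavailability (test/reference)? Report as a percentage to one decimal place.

F_rel = 121.1%

F_rel = (AUC_test/D_test) / (AUC_ref/D_ref)
      = (1186/18.75) / (1306/25)
      = 63.2533 / 52.24 = 1.2108 = 121.08%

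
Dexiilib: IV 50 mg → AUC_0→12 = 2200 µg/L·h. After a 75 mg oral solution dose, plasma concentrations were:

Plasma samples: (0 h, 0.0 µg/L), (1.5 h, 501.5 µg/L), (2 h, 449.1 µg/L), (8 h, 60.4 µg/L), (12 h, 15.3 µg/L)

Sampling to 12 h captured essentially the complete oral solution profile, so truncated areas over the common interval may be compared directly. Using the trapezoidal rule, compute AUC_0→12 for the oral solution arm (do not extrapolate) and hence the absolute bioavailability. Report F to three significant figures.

F = 0.695

Trapezoidal AUC_0→12 (oral solution):
  [0→1.5]: (0.0+501.5)/2 × 1.5 = 376.125
  [1.5→2]: (501.5+449.1)/2 × 0.5 = 237.65
  [2→8]: (449.1+60.4)/2 × 6 = 1528.5
  [8→12]: (60.4+15.3)/2 × 4 = 151.4
  Sum = 2293.675 µg/L·h
F = (AUC_ev/D_ev)/(AUC_iv/D_iv) = (2293.675/75)/(2200/50) = 30.5823/44 = 0.6951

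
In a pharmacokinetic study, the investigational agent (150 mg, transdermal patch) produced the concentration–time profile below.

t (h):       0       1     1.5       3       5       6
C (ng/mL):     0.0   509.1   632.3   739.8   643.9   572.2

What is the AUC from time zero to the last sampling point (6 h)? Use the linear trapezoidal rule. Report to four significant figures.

Trapezoidal AUC_0→6:
  [0→1]: (0.0+509.1)/2 × 1 = 254.55
  [1→1.5]: (509.1+632.3)/2 × 0.5 = 285.35
  [1.5→3]: (632.3+739.8)/2 × 1.5 = 1029.075
  [3→5]: (739.8+643.9)/2 × 2 = 1383.7
  [5→6]: (643.9+572.2)/2 × 1 = 608.05
  Sum = 3560.725 ng/mL·h

AUC = 3561 ng/mL·h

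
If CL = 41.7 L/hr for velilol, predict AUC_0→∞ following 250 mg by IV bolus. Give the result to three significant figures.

AUC_0→∞ = Dose_iv / CL
        = 250 / 41.7 = 5.9952 mg/L·hr

AUC = 6.00 mg/L·hr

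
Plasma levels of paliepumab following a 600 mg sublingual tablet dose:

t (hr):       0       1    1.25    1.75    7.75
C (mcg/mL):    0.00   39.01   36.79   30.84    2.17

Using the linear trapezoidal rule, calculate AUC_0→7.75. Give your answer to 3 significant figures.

Trapezoidal AUC_0→7.75:
  [0→1]: (0.00+39.01)/2 × 1 = 19.505
  [1→1.25]: (39.01+36.79)/2 × 0.25 = 9.475
  [1.25→1.75]: (36.79+30.84)/2 × 0.5 = 16.9075
  [1.75→7.75]: (30.84+2.17)/2 × 6 = 99.03
  Sum = 144.9175 mcg/mL·hr

AUC = 145 mcg/mL·hr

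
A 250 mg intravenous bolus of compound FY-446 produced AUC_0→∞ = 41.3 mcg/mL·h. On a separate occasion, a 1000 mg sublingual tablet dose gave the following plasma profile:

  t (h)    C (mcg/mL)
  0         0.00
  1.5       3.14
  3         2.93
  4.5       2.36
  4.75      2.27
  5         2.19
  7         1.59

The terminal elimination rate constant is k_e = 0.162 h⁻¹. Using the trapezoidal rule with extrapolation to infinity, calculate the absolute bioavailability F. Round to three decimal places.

F = 0.155

Trapezoidal AUC_0→7 (sublingual tablet):
  [0→1.5]: (0.00+3.14)/2 × 1.5 = 2.355
  [1.5→3]: (3.14+2.93)/2 × 1.5 = 4.5525
  [3→4.5]: (2.93+2.36)/2 × 1.5 = 3.9675
  [4.5→4.75]: (2.36+2.27)/2 × 0.25 = 0.57875
  [4.75→5]: (2.27+2.19)/2 × 0.25 = 0.5575
  [5→7]: (2.19+1.59)/2 × 2 = 3.78
  Sum = 15.79125 mcg/mL·h
Tail: C_last/k_e = 1.59/0.162 = 9.815
AUC_0→∞ (sublingual tablet) = 15.79125 + 9.815 = 25.60625 mcg/mL·h
F = (AUC_ev/D_ev)/(AUC_iv/D_iv) = (25.60625/1000)/(41.3/250) = 0.02560625/0.1652 = 0.1550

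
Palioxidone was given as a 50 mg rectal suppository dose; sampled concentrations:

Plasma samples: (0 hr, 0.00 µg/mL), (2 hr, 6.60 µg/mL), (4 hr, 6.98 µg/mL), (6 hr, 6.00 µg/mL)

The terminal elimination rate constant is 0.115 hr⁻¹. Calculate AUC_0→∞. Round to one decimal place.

Trapezoidal AUC_0→6:
  [0→2]: (0.00+6.60)/2 × 2 = 6.6
  [2→4]: (6.60+6.98)/2 × 2 = 13.58
  [4→6]: (6.98+6.00)/2 × 2 = 12.98
  Sum = 33.16 µg/mL·hr
Extrapolated tail: C_last / k_e = 6.00 / 0.115 = 52.174
AUC_0→∞ = 33.16 + 52.174 = 85.334 µg/mL·hr

AUC = 85.3 µg/mL·hr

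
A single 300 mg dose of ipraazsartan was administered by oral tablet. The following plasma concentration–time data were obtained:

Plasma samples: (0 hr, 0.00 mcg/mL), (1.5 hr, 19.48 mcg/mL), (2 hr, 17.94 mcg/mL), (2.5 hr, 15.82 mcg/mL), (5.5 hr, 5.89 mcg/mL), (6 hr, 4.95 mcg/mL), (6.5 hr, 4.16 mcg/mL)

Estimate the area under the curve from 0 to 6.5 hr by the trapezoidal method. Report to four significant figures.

AUC = 69.96 mcg/mL·hr

Trapezoidal AUC_0→6.5:
  [0→1.5]: (0.00+19.48)/2 × 1.5 = 14.61
  [1.5→2]: (19.48+17.94)/2 × 0.5 = 9.355
  [2→2.5]: (17.94+15.82)/2 × 0.5 = 8.44
  [2.5→5.5]: (15.82+5.89)/2 × 3 = 32.565
  [5.5→6]: (5.89+4.95)/2 × 0.5 = 2.71
  [6→6.5]: (4.95+4.16)/2 × 0.5 = 2.2775
  Sum = 69.9575 mcg/mL·hr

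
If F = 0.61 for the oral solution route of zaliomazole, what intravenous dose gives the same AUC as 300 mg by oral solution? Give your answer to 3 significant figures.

D_iv = 183 mg

Systemic exposure from an extravascular dose = F × D_ev, so the equivalent IV dose is F × D_ev.
D_iv = F × D_ev = 0.61 × 300 = 183 mg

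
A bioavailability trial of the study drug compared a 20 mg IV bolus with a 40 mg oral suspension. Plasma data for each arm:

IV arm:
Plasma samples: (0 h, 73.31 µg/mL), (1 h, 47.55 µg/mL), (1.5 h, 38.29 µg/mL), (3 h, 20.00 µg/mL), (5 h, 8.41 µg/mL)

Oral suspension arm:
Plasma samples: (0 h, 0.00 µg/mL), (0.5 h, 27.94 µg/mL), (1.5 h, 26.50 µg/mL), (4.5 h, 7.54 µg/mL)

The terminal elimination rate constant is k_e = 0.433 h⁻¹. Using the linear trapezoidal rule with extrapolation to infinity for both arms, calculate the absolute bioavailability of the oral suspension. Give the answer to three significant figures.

Trapezoidal AUC_0→5 (IV):
  [0→1]: (73.31+47.55)/2 × 1 = 60.43
  [1→1.5]: (47.55+38.29)/2 × 0.5 = 21.46
  [1.5→3]: (38.29+20.00)/2 × 1.5 = 43.7175
  [3→5]: (20.00+8.41)/2 × 2 = 28.41
  Sum = 154.0175 µg/mL·h
IV tail: 8.41/0.433 = 19.423; AUC_iv,0→∞ = 154.0175 + 19.423 = 173.4405 µg/mL·h
Trapezoidal AUC_0→4.5 (oral suspension):
  [0→0.5]: (0.00+27.94)/2 × 0.5 = 6.985
  [0.5→1.5]: (27.94+26.50)/2 × 1 = 27.22
  [1.5→4.5]: (26.50+7.54)/2 × 3 = 51.06
  Sum = 85.265 µg/mL·h
oral suspension tail: 7.54/0.433 = 17.413; AUC_ev,0→∞ = 85.265 + 17.413 = 102.678 µg/mL·h
F = (AUC_ev/D_ev)/(AUC_iv/D_iv) = (102.678/40)/(173.4405/20) = 2.56695/8.672025 = 0.2960

F = 0.296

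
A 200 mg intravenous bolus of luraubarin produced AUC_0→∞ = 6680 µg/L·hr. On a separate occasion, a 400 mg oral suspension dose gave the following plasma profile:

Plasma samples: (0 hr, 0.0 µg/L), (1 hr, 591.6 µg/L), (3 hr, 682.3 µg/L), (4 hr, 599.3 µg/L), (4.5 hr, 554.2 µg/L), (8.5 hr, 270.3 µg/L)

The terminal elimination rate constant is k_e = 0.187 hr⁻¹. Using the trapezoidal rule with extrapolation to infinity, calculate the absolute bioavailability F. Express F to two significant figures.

Trapezoidal AUC_0→8.5 (oral suspension):
  [0→1]: (0.0+591.6)/2 × 1 = 295.8
  [1→3]: (591.6+682.3)/2 × 2 = 1273.9
  [3→4]: (682.3+599.3)/2 × 1 = 640.8
  [4→4.5]: (599.3+554.2)/2 × 0.5 = 288.375
  [4.5→8.5]: (554.2+270.3)/2 × 4 = 1649.0
  Sum = 4147.875 µg/L·hr
Tail: C_last/k_e = 270.3/0.187 = 1445.455
AUC_0→∞ (oral suspension) = 4147.875 + 1445.455 = 5593.33 µg/L·hr
F = (AUC_ev/D_ev)/(AUC_iv/D_iv) = (5593.33/400)/(6680/200) = 13.983325/33.4 = 0.4187

F = 0.42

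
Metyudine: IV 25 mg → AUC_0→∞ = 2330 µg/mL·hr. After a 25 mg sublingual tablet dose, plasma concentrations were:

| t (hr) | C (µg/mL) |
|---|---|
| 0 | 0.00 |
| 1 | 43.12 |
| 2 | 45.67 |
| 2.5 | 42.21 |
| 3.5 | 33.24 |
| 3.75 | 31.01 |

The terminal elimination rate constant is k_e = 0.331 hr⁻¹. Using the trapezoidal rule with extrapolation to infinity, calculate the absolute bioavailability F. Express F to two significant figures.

Trapezoidal AUC_0→3.75 (sublingual tablet):
  [0→1]: (0.00+43.12)/2 × 1 = 21.56
  [1→2]: (43.12+45.67)/2 × 1 = 44.395
  [2→2.5]: (45.67+42.21)/2 × 0.5 = 21.97
  [2.5→3.5]: (42.21+33.24)/2 × 1 = 37.725
  [3.5→3.75]: (33.24+31.01)/2 × 0.25 = 8.03125
  Sum = 133.68125 µg/mL·hr
Tail: C_last/k_e = 31.01/0.331 = 93.686
AUC_0→∞ (sublingual tablet) = 133.68125 + 93.686 = 227.36725 µg/mL·hr
F = (AUC_ev/D_ev)/(AUC_iv/D_iv) = (227.36725/25)/(2330/25) = 9.09469/93.2 = 0.0976

F = 0.098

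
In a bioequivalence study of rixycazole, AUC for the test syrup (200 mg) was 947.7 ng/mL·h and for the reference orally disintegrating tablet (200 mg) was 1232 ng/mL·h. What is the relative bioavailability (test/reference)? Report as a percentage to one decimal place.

F_rel = (AUC_test/D_test) / (AUC_ref/D_ref)
      = (947.7/200) / (1232/200)
      = 4.7385 / 6.16 = 0.7692 = 76.92%

F_rel = 76.9%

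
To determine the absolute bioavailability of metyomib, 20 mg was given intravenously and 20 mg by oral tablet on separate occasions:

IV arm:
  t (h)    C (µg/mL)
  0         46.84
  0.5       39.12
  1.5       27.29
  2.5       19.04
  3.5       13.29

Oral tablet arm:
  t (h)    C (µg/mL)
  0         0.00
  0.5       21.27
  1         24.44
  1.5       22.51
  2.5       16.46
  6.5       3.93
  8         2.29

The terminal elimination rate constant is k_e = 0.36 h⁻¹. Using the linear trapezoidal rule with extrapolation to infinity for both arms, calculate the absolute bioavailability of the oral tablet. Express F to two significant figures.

Trapezoidal AUC_0→3.5 (IV):
  [0→0.5]: (46.84+39.12)/2 × 0.5 = 21.49
  [0.5→1.5]: (39.12+27.29)/2 × 1 = 33.205
  [1.5→2.5]: (27.29+19.04)/2 × 1 = 23.165
  [2.5→3.5]: (19.04+13.29)/2 × 1 = 16.165
  Sum = 94.025 µg/mL·h
IV tail: 13.29/0.36 = 36.917; AUC_iv,0→∞ = 94.025 + 36.917 = 130.942 µg/mL·h
Trapezoidal AUC_0→8 (oral tablet):
  [0→0.5]: (0.00+21.27)/2 × 0.5 = 5.3175
  [0.5→1]: (21.27+24.44)/2 × 0.5 = 11.4275
  [1→1.5]: (24.44+22.51)/2 × 0.5 = 11.7375
  [1.5→2.5]: (22.51+16.46)/2 × 1 = 19.485
  [2.5→6.5]: (16.46+3.93)/2 × 4 = 40.78
  [6.5→8]: (3.93+2.29)/2 × 1.5 = 4.665
  Sum = 93.4125 µg/mL·h
oral tablet tail: 2.29/0.36 = 6.361; AUC_ev,0→∞ = 93.4125 + 6.361 = 99.7735 µg/mL·h
F = (AUC_ev/D_ev)/(AUC_iv/D_iv) = (99.7735/20)/(130.942/20) = 4.988675/6.5471 = 0.7620

F = 0.76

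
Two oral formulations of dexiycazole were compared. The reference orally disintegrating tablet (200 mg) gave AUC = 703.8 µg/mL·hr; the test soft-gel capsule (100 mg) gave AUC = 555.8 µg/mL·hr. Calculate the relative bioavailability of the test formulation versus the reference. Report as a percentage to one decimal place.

F_rel = (AUC_test/D_test) / (AUC_ref/D_ref)
      = (555.8/100) / (703.8/200)
      = 5.558 / 3.519 = 1.5794 = 157.94%

F_rel = 157.9%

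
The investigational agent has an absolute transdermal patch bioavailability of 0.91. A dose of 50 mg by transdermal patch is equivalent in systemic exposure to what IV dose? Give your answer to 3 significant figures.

D_iv = 45.5 mg

Systemic exposure from an extravascular dose = F × D_ev, so the equivalent IV dose is F × D_ev.
D_iv = F × D_ev = 0.91 × 50 = 45.5 mg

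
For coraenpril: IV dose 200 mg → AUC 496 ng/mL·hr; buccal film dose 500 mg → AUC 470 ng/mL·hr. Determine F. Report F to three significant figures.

F = 0.379

F = (AUC_ev / D_ev) / (AUC_iv / D_iv)
  = (470/500) / (496/200)
  = 0.94 / 2.48 = 0.3790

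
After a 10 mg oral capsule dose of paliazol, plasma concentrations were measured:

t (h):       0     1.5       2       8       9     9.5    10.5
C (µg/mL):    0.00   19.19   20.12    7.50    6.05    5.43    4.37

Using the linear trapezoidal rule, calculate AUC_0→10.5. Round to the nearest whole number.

AUC = 122 µg/mL·h

Trapezoidal AUC_0→10.5:
  [0→1.5]: (0.00+19.19)/2 × 1.5 = 14.3925
  [1.5→2]: (19.19+20.12)/2 × 0.5 = 9.8275
  [2→8]: (20.12+7.50)/2 × 6 = 82.86
  [8→9]: (7.50+6.05)/2 × 1 = 6.775
  [9→9.5]: (6.05+5.43)/2 × 0.5 = 2.87
  [9.5→10.5]: (5.43+4.37)/2 × 1 = 4.9
  Sum = 121.625 µg/mL·h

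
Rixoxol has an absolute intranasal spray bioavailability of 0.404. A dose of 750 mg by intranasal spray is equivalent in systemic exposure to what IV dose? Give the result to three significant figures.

Systemic exposure from an extravascular dose = F × D_ev, so the equivalent IV dose is F × D_ev.
D_iv = F × D_ev = 0.404 × 750 = 303 mg

D_iv = 303 mg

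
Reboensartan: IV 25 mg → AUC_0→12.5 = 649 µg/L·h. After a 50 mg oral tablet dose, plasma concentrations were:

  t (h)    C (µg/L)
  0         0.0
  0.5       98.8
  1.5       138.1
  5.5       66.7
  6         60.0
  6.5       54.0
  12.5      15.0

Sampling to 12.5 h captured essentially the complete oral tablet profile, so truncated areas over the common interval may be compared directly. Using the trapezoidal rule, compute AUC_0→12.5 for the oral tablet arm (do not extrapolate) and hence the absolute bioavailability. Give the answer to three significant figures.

Trapezoidal AUC_0→12.5 (oral tablet):
  [0→0.5]: (0.0+98.8)/2 × 0.5 = 24.7
  [0.5→1.5]: (98.8+138.1)/2 × 1 = 118.45
  [1.5→5.5]: (138.1+66.7)/2 × 4 = 409.6
  [5.5→6]: (66.7+60.0)/2 × 0.5 = 31.675
  [6→6.5]: (60.0+54.0)/2 × 0.5 = 28.5
  [6.5→12.5]: (54.0+15.0)/2 × 6 = 207.0
  Sum = 819.925 µg/L·h
F = (AUC_ev/D_ev)/(AUC_iv/D_iv) = (819.925/50)/(649/25) = 16.3985/25.96 = 0.6317

F = 0.632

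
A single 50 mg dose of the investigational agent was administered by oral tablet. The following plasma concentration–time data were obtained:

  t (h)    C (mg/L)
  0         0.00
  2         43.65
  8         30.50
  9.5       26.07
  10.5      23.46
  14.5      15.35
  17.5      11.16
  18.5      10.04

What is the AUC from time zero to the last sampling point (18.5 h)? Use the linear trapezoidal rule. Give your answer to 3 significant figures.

Trapezoidal AUC_0→18.5:
  [0→2]: (0.00+43.65)/2 × 2 = 43.65
  [2→8]: (43.65+30.50)/2 × 6 = 222.45
  [8→9.5]: (30.50+26.07)/2 × 1.5 = 42.4275
  [9.5→10.5]: (26.07+23.46)/2 × 1 = 24.765
  [10.5→14.5]: (23.46+15.35)/2 × 4 = 77.62
  [14.5→17.5]: (15.35+11.16)/2 × 3 = 39.765
  [17.5→18.5]: (11.16+10.04)/2 × 1 = 10.6
  Sum = 461.2775 mg/L·h

AUC = 461 mg/L·h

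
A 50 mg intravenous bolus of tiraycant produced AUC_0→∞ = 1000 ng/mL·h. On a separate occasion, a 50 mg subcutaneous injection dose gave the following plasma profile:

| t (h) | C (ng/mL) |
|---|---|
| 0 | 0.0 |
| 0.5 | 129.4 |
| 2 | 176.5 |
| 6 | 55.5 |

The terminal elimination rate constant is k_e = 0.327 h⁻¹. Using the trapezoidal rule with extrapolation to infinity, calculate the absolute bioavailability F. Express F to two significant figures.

Trapezoidal AUC_0→6 (subcutaneous injection):
  [0→0.5]: (0.0+129.4)/2 × 0.5 = 32.35
  [0.5→2]: (129.4+176.5)/2 × 1.5 = 229.425
  [2→6]: (176.5+55.5)/2 × 4 = 464.0
  Sum = 725.775 ng/mL·h
Tail: C_last/k_e = 55.5/0.327 = 169.725
AUC_0→∞ (subcutaneous injection) = 725.775 + 169.725 = 895.5 ng/mL·h
F = (AUC_ev/D_ev)/(AUC_iv/D_iv) = (895.5/50)/(1000/50) = 17.91/20 = 0.8955

F = 0.90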